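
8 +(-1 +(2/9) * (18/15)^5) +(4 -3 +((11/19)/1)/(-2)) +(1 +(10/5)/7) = 7937773/831250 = 9.55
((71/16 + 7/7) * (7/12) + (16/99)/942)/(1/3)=9466199/994752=9.52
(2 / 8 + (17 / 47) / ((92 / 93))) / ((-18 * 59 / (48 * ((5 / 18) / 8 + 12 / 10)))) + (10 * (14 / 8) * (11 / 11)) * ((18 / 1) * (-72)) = -781115352059 / 34440660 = -22680.03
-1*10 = -10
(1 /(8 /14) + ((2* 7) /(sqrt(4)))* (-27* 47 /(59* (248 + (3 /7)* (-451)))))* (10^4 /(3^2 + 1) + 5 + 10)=-91903175 /90388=-1016.76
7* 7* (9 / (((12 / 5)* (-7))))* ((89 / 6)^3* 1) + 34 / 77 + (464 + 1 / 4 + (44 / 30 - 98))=-9458635891 / 110880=-85305.16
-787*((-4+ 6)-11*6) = 50368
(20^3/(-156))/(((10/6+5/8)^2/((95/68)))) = -364800/26741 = -13.64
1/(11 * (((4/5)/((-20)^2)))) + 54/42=3599/77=46.74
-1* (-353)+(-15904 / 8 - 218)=-1853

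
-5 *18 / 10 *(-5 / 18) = 5 / 2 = 2.50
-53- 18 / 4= -115 / 2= -57.50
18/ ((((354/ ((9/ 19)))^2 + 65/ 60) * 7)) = 648/ 140744065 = 0.00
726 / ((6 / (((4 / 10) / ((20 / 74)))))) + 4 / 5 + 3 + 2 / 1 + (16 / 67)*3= 310874 / 1675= 185.60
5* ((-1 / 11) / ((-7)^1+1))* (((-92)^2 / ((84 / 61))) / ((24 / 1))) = 161345 / 8316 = 19.40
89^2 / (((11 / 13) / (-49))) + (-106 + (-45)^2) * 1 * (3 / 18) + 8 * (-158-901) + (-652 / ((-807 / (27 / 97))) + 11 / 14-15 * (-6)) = -2813382330320 / 6027483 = -466759.07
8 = 8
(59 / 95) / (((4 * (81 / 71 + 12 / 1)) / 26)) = 54457 / 177270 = 0.31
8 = 8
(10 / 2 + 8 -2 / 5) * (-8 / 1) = -504 / 5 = -100.80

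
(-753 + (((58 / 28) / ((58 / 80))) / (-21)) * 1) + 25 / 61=-6749696 / 8967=-752.73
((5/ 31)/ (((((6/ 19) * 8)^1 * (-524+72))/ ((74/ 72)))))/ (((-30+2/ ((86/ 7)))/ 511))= 0.00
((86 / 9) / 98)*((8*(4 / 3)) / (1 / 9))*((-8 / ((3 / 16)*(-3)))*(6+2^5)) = 6692864 / 1323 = 5058.85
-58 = -58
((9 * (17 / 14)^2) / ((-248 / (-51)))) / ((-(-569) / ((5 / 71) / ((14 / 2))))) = 663255 / 13746002144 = 0.00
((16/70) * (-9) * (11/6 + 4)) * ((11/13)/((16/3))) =-99/52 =-1.90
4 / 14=2 / 7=0.29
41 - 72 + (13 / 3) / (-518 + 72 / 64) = -384659 / 12405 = -31.01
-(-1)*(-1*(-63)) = 63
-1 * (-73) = 73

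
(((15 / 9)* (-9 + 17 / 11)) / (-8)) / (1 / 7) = 1435 / 132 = 10.87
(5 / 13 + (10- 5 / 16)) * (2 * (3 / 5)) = 1257 / 104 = 12.09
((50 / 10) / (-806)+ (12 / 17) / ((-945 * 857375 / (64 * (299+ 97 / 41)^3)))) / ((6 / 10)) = -390814316094696001 / 153027031403405250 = -2.55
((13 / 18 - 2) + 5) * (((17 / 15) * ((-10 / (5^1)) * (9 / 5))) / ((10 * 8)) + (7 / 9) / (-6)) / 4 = -326759 / 1944000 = -0.17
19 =19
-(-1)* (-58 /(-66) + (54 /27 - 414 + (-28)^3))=-737983 /33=-22363.12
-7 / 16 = -0.44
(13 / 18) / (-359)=-13 / 6462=-0.00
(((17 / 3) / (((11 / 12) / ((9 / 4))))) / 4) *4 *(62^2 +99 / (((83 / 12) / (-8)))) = 47360844 / 913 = 51873.87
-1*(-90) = 90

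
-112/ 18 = -56/ 9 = -6.22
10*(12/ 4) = 30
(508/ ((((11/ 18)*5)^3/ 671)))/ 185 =180722016/ 2798125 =64.59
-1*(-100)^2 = -10000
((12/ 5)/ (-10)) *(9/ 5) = -0.43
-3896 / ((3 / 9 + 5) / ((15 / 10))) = -4383 / 4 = -1095.75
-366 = -366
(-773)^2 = 597529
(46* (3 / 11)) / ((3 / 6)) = 276 / 11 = 25.09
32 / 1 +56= 88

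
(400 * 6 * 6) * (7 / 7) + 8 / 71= 1022408 / 71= 14400.11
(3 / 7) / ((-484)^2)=3 / 1639792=0.00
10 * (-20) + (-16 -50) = -266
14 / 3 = 4.67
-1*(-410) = 410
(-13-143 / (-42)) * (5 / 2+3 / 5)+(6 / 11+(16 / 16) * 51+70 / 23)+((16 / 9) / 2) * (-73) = -12765607 / 318780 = -40.05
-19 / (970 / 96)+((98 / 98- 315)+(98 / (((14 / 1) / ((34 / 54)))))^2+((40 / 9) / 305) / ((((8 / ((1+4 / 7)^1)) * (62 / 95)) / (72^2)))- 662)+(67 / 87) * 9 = -928.79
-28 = -28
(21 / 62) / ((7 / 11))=33 / 62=0.53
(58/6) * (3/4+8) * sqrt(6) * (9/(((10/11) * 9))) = 2233 * sqrt(6)/24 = 227.90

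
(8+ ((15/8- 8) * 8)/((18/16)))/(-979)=320/8811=0.04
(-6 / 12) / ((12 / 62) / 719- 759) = 22289 / 33834690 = 0.00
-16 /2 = -8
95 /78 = 1.22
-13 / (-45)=13 / 45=0.29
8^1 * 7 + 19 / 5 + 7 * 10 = 649 / 5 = 129.80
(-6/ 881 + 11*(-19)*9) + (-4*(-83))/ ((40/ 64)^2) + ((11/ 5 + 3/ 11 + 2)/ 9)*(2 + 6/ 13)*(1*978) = 520657479/ 3149575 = 165.31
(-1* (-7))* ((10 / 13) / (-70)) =-1 / 13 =-0.08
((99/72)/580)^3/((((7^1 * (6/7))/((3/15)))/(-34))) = -22627/1498460160000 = -0.00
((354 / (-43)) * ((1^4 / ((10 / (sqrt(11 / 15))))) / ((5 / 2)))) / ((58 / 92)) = -5428 * sqrt(165) / 155875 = -0.45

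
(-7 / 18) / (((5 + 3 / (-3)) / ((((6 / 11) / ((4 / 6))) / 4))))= -7 / 352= -0.02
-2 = -2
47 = 47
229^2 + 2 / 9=471971 / 9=52441.22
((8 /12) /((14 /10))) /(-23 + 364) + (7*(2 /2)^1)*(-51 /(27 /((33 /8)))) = -1041501 /19096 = -54.54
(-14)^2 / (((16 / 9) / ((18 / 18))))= 441 / 4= 110.25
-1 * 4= -4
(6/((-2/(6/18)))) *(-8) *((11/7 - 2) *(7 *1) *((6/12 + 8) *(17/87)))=-1156/29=-39.86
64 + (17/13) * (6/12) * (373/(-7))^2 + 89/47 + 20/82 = 4720094389/2454998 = 1922.65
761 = 761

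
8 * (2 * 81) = 1296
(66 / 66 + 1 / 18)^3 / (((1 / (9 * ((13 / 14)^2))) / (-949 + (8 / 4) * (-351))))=-1913791321 / 127008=-15068.27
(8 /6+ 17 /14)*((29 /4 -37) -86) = -49541 /168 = -294.89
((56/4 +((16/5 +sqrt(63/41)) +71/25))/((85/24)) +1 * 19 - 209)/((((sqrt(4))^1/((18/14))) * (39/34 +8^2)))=-3525534/1938125 +648 * sqrt(287)/3178525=-1.82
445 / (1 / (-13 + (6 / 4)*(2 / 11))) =-62300 / 11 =-5663.64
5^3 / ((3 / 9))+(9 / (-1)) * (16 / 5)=1731 / 5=346.20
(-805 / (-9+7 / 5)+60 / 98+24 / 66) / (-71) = -1.51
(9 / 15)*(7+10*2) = 81 / 5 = 16.20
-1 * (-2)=2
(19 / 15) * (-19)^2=6859 / 15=457.27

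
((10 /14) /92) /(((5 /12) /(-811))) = -2433 /161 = -15.11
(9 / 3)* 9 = 27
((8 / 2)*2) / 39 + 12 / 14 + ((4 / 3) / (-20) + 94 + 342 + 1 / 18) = 437.05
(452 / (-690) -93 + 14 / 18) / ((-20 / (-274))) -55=-6869393 / 5175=-1327.42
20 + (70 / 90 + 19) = 39.78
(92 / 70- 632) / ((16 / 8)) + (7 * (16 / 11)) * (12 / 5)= -111999 / 385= -290.91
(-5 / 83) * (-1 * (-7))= -35 / 83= -0.42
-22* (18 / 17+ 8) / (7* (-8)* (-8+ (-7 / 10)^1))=-605 / 1479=-0.41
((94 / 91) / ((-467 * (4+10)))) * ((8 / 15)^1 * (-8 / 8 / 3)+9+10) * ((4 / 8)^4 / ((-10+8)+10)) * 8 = -0.00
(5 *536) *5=13400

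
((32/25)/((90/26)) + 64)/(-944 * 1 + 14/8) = -289664/4240125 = -0.07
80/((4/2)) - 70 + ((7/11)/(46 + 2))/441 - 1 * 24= -1796255/33264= -54.00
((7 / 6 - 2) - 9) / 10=-59 / 60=-0.98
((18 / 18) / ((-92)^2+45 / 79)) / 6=79 / 4012206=0.00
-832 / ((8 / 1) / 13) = -1352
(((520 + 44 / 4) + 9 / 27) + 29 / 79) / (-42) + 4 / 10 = -610157 / 49770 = -12.26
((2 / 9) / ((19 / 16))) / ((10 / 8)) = 128 / 855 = 0.15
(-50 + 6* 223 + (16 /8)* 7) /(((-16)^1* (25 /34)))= -11067 /100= -110.67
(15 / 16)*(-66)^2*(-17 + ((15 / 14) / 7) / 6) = -54346545 / 784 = -69319.57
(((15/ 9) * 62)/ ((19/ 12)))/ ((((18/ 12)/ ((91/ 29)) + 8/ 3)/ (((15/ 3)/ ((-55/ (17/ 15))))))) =-45136/ 21109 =-2.14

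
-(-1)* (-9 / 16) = -9 / 16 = -0.56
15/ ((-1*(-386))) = 15/ 386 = 0.04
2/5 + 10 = 52/5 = 10.40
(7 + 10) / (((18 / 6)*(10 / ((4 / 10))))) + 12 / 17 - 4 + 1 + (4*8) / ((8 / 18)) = 89164 / 1275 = 69.93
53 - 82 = -29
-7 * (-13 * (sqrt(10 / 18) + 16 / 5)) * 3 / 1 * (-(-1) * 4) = 364 * sqrt(5) + 17472 / 5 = 4308.33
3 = 3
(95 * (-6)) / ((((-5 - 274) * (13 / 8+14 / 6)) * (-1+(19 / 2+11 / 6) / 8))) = 1.24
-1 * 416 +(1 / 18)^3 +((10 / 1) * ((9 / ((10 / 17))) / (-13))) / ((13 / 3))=-412689647 / 985608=-418.72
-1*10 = -10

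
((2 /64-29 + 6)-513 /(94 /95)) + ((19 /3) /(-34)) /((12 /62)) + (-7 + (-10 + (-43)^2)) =296755055 /230112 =1289.61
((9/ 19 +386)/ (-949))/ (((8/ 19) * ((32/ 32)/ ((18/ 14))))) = -1.24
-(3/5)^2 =-9/25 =-0.36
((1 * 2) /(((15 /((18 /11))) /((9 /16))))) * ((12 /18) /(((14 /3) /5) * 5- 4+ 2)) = 27 /880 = 0.03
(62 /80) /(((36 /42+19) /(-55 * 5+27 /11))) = -325283 /30580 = -10.64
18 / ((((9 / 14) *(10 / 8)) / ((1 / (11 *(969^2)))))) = 112 / 51642855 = 0.00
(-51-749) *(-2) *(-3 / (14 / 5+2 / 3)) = -18000 / 13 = -1384.62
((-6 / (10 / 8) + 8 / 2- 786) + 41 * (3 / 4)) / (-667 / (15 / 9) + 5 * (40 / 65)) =1.90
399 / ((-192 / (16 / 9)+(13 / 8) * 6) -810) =-0.44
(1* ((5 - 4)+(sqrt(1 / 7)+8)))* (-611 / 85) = -67.41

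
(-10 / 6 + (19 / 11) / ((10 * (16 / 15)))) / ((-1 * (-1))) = -1.50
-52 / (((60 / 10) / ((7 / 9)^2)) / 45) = -6370 / 27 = -235.93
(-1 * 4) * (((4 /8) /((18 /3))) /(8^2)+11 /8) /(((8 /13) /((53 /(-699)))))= 728273 /1073664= 0.68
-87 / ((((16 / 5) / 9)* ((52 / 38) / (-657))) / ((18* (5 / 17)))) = 2199192525 / 3536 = 621943.59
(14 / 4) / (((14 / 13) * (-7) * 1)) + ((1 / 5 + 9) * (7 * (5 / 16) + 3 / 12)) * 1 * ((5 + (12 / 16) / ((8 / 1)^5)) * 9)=37018179133 / 36700160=1008.67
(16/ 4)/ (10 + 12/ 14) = 7/ 19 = 0.37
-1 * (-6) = 6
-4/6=-2/3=-0.67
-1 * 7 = -7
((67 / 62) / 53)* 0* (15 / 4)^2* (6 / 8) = 0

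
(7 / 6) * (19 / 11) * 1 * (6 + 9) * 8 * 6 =15960 / 11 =1450.91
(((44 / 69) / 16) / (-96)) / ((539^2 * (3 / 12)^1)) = -1 / 174946464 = -0.00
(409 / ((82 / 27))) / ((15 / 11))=40491 / 410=98.76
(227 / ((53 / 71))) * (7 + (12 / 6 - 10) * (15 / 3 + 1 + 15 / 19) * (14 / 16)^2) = -84727069 / 8056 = -10517.26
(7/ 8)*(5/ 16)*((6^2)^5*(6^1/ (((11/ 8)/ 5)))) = 3968092800/ 11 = 360735709.09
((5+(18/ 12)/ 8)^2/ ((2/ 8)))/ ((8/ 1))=6889/ 512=13.46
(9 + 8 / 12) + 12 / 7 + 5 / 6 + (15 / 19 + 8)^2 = 452177 / 5054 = 89.47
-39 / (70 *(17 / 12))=-0.39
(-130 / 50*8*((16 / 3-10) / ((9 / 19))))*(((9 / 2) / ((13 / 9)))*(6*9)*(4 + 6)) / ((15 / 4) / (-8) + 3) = 136192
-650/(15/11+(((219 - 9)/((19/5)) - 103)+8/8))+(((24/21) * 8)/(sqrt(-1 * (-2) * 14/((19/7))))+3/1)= 32 * sqrt(19)/49+164299/9483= 20.17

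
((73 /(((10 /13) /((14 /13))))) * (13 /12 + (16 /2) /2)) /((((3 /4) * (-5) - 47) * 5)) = -4453 /2175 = -2.05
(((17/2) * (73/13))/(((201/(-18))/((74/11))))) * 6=-1653012/9581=-172.53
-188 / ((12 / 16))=-752 / 3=-250.67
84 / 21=4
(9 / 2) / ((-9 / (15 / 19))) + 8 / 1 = 289 / 38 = 7.61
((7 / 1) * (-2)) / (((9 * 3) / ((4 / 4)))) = -14 / 27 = -0.52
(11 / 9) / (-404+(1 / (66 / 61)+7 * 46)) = -0.02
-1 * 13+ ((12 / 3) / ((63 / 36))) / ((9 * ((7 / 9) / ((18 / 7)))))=-4171 / 343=-12.16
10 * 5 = 50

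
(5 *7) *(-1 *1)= -35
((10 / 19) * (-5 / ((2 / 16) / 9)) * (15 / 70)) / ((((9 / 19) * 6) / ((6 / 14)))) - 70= -3730 / 49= -76.12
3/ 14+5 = 73/ 14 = 5.21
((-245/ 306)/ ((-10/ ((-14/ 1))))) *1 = -343/ 306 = -1.12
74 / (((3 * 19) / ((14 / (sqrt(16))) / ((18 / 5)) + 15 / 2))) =11.00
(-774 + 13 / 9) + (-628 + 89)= -11804 / 9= -1311.56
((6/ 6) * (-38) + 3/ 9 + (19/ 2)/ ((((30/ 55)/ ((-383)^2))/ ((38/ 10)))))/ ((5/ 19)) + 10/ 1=11067498421/ 300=36891661.40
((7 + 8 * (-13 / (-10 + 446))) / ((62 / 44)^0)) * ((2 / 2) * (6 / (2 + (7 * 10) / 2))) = 4422 / 4033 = 1.10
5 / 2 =2.50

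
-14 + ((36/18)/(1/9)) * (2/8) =-19/2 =-9.50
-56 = -56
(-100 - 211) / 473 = -311 / 473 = -0.66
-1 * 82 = -82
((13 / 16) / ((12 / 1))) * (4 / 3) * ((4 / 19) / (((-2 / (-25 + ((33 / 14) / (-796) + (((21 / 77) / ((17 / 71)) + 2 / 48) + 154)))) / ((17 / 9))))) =-5289980345 / 2263881312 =-2.34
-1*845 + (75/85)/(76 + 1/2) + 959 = 114.01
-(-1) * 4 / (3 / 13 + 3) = 26 / 21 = 1.24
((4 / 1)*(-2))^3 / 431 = -512 / 431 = -1.19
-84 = -84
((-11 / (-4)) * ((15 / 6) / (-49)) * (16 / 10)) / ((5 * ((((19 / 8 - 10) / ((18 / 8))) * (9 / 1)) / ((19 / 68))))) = 209 / 508130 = 0.00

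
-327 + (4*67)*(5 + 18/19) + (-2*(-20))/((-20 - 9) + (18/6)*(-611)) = 1179459/931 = 1266.87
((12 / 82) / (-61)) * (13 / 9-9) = 136 / 7503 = 0.02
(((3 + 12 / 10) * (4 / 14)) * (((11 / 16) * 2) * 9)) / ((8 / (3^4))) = 24057 / 160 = 150.36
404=404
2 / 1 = 2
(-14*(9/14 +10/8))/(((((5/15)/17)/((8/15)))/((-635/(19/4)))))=1830832/19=96359.58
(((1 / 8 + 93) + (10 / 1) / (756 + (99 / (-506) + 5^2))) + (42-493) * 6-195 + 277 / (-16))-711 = -2032140583 / 574672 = -3536.17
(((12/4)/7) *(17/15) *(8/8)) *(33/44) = 51/140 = 0.36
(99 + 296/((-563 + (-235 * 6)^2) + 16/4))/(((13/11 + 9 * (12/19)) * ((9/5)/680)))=27964505432600/5133818403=5447.12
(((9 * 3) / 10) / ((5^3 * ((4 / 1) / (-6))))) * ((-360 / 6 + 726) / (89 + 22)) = -243 / 1250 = -0.19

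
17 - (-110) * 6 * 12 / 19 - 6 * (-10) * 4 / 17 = 144691 / 323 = 447.96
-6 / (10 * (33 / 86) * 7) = -86 / 385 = -0.22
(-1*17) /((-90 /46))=391 /45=8.69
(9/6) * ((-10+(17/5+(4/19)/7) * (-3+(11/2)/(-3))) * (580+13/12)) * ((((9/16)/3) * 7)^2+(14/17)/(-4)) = -36701543969/1044480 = -35138.58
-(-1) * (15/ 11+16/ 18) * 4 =892/ 99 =9.01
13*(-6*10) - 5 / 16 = -12485 / 16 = -780.31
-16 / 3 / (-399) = 16 / 1197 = 0.01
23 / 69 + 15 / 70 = 23 / 42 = 0.55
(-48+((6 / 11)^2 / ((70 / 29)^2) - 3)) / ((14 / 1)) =-3775953 / 1037575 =-3.64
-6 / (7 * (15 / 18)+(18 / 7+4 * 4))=-252 / 1025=-0.25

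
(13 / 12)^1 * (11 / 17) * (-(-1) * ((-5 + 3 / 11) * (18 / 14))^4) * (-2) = -103938277248 / 54327427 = -1913.18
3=3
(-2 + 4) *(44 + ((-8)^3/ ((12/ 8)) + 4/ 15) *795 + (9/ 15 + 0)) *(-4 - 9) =35243442/ 5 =7048688.40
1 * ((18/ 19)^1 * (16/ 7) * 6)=1728/ 133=12.99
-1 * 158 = -158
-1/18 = -0.06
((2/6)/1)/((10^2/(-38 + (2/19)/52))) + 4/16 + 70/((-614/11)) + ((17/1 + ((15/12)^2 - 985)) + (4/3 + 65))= -82007689319/90994800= -901.23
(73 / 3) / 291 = 73 / 873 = 0.08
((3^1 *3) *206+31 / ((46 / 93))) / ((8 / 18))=793503 / 184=4312.52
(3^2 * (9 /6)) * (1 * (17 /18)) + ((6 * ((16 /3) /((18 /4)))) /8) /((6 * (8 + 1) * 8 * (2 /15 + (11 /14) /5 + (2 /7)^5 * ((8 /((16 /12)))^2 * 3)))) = 1033668611 /81045684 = 12.75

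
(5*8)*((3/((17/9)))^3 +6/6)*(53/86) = 606320/4913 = 123.41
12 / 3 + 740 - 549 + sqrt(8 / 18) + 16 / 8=593 / 3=197.67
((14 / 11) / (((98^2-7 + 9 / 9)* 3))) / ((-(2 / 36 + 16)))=-42 / 15256021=-0.00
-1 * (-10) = 10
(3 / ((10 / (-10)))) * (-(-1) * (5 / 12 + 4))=-53 / 4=-13.25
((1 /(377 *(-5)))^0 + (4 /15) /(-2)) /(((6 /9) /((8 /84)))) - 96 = -95.88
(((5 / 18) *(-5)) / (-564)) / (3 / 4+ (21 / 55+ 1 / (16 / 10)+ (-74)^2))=1375 / 3058560297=0.00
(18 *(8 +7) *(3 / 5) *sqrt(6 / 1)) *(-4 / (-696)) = 2.28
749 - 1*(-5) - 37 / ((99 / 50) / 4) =67246 / 99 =679.25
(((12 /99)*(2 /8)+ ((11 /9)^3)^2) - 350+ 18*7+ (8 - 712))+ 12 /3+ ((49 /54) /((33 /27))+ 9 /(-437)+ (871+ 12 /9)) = -243104507665 /5109273774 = -47.58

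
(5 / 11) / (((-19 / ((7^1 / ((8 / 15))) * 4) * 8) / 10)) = -2625 / 1672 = -1.57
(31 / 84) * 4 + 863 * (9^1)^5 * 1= 1070145058 / 21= 50959288.48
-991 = -991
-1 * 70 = -70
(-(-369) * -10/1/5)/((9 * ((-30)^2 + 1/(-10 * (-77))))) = -63140/693001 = -0.09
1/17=0.06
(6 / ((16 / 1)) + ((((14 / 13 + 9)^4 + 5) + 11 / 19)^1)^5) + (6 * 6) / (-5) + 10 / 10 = 220002935163518235082595412468395251686173186994333 / 1882326871920742904384628691960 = 116878177985646724598.51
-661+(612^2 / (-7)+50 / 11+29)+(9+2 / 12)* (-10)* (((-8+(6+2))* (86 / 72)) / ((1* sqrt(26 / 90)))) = -4168298 / 77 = -54133.74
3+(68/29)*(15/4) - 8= 110/29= 3.79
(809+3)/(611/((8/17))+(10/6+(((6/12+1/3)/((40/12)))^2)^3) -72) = 344064/520351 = 0.66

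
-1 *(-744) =744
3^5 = 243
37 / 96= 0.39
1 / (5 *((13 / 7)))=7 / 65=0.11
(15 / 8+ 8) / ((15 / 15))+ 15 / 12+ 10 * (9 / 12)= 149 / 8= 18.62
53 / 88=0.60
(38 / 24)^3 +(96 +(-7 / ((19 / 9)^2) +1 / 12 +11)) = 68295763 / 623808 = 109.48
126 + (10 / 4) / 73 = 18401 / 146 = 126.03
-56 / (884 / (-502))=7028 / 221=31.80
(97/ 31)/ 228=97/ 7068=0.01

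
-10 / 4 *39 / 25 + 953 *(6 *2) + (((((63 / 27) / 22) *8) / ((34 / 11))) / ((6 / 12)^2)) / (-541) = 3154230151 / 275910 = 11432.10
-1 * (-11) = 11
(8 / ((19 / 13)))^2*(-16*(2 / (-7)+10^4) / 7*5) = -60567869440 / 17689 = -3424041.46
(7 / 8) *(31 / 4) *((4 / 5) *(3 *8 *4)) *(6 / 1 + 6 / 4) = 3906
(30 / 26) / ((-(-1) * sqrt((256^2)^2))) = 15 / 851968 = 0.00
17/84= 0.20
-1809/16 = -113.06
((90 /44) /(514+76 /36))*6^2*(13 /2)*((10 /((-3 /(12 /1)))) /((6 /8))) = -505440 /10219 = -49.46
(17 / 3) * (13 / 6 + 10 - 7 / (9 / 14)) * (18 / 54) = 391 / 162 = 2.41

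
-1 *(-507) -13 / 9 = 4550 / 9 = 505.56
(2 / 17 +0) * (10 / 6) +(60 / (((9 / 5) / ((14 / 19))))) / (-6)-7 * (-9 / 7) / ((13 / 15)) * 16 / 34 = 37390 / 37791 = 0.99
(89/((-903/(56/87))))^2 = 506944/125955729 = 0.00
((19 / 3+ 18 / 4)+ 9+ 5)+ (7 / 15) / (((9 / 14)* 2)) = 6803 / 270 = 25.20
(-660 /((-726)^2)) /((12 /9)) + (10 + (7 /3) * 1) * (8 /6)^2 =3151673 /143748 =21.92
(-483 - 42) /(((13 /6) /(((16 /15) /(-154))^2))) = -128 /11011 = -0.01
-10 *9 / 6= -15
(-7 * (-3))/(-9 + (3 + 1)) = -21/5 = -4.20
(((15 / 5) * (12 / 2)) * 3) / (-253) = -54 / 253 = -0.21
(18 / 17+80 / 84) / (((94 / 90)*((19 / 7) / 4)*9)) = 14360 / 45543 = 0.32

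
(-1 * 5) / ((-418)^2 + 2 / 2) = -1 / 34945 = -0.00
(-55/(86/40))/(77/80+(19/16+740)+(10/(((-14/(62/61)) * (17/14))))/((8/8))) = -22814000/661331013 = -0.03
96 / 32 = 3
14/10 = 7/5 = 1.40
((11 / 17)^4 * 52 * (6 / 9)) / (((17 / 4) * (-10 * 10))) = -1522664 / 106489275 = -0.01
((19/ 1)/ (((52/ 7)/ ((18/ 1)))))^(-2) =676/ 1432809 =0.00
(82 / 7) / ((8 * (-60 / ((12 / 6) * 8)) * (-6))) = 41 / 630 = 0.07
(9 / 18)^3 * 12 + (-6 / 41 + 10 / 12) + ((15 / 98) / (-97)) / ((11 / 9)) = 28111649 / 12861618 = 2.19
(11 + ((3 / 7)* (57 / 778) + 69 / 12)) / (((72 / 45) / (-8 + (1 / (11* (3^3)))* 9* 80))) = -21020045 / 359436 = -58.48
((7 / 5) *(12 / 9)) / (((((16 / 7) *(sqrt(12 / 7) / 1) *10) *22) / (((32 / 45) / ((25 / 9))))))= 49 *sqrt(21) / 309375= 0.00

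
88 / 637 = 0.14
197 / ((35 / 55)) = 2167 / 7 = 309.57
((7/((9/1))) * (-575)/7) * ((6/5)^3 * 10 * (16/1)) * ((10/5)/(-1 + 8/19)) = 671232/11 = 61021.09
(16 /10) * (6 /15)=0.64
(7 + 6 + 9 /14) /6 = 191 /84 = 2.27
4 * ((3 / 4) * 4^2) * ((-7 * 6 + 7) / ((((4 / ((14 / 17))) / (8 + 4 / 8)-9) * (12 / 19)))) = 18620 / 59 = 315.59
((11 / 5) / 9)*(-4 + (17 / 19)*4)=-88 / 855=-0.10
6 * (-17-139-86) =-1452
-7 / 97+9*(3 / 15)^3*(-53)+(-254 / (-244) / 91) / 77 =-40299697101 / 10365104750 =-3.89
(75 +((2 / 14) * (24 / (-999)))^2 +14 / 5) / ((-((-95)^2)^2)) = -2113655549 / 2212834697128125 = -0.00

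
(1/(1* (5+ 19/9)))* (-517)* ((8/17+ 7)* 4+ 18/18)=-2442825/1088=-2245.24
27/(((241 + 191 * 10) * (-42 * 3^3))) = -1/90342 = -0.00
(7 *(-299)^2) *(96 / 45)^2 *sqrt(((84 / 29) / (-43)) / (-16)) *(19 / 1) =6087850496 *sqrt(26187) / 280575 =3511218.70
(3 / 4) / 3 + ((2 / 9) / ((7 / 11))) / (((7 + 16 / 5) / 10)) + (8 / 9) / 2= 13325 / 12852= 1.04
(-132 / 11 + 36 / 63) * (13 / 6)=-520 / 21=-24.76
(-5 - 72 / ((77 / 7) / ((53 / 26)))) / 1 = -2623 / 143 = -18.34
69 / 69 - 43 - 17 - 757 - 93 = -909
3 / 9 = 0.33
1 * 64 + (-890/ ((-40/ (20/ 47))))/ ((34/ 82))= 69381/ 799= 86.83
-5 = -5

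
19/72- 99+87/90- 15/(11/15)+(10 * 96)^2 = 3649067833/3960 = 921481.78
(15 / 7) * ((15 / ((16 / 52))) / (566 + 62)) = 2925 / 17584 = 0.17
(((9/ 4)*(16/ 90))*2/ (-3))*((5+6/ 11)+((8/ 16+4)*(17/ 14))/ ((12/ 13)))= -2825/ 924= -3.06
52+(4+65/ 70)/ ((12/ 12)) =797/ 14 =56.93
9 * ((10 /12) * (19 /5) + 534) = 9669 /2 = 4834.50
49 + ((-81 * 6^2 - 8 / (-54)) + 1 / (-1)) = -77432 / 27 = -2867.85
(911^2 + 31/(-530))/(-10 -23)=-439858099/17490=-25149.12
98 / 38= 49 / 19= 2.58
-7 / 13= -0.54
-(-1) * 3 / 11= 3 / 11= 0.27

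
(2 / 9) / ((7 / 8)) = 16 / 63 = 0.25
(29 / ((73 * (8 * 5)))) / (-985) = -0.00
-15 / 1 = -15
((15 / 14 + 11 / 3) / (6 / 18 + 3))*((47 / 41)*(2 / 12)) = 9353 / 34440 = 0.27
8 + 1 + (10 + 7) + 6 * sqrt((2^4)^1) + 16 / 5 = 266 / 5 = 53.20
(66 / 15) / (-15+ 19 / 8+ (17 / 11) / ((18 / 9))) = -1936 / 5215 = -0.37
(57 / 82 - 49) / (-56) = 3961 / 4592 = 0.86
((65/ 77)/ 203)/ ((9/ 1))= 65/ 140679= 0.00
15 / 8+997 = 7991 / 8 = 998.88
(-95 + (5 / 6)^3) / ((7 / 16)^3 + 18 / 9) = -2088448 / 46089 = -45.31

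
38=38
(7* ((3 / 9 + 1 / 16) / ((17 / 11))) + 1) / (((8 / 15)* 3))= 11395 / 6528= 1.75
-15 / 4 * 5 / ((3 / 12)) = -75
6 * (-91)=-546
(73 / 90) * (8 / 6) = 146 / 135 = 1.08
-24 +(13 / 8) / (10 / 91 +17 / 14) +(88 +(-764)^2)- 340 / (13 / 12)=7311762579 / 12532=583447.38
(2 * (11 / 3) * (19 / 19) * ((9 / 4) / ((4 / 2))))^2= 1089 / 16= 68.06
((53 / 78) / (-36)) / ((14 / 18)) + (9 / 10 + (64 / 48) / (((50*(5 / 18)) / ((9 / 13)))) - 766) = -208860781 / 273000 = -765.06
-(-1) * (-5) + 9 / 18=-9 / 2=-4.50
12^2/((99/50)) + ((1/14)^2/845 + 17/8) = 272734757/3643640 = 74.85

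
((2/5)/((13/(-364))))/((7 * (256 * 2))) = -0.00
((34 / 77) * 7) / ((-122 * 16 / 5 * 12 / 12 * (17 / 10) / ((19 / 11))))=-475 / 59048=-0.01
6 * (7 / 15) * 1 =14 / 5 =2.80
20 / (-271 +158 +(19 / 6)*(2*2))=-60 / 301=-0.20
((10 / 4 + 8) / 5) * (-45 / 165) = -63 / 110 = -0.57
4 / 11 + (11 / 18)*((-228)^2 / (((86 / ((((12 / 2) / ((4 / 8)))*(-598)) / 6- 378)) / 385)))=-105880996588 / 473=-223849887.08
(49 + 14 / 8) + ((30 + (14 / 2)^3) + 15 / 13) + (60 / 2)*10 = 724.90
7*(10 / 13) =70 / 13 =5.38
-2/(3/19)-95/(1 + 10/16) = -2774/39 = -71.13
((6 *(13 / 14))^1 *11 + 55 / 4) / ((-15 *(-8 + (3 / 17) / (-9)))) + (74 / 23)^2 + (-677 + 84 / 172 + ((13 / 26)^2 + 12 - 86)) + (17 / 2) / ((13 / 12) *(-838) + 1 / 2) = -739.30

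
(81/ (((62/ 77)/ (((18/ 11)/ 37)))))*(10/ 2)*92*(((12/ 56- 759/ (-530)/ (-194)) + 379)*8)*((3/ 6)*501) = 9170752156842636/ 5896727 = 1555227528.23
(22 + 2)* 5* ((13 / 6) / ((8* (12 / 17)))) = 1105 / 24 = 46.04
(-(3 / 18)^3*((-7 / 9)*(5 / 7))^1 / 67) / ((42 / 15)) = 25 / 1823472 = 0.00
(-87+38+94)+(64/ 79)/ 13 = 46279/ 1027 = 45.06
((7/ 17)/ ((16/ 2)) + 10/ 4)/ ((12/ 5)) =1735/ 1632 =1.06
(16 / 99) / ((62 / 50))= 0.13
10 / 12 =5 / 6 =0.83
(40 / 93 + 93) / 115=8689 / 10695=0.81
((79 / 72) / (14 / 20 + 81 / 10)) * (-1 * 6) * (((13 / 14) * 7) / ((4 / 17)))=-87295 / 4224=-20.67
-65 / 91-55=-390 / 7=-55.71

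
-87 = -87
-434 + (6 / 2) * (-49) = -581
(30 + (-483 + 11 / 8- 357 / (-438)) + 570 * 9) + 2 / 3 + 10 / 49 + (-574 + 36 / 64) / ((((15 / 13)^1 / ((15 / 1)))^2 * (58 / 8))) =-21626998681 / 2489592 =-8686.97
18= 18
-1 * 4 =-4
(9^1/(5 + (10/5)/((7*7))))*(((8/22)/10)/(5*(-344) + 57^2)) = 0.00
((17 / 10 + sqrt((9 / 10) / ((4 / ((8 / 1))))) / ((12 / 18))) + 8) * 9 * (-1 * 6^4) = -565704 / 5 - 52488 * sqrt(5) / 5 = -136614.15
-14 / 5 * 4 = -56 / 5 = -11.20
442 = 442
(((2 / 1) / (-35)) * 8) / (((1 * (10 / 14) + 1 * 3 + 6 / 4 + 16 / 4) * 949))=-32 / 612105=-0.00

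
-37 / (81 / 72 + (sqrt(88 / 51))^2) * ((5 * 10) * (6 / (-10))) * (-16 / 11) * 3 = -21738240 / 12793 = -1699.23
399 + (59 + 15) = 473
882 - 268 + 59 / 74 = 45495 / 74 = 614.80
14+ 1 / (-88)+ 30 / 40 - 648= -55727 / 88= -633.26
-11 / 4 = -2.75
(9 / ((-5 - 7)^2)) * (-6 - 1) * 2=-0.88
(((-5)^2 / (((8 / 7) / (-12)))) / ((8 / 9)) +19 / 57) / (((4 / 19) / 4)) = -269021 / 48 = -5604.60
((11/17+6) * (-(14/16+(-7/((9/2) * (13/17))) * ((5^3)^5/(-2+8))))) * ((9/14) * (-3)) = -468994140585337/3536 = -132634089532.05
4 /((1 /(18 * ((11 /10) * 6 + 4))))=763.20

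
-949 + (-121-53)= -1123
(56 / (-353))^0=1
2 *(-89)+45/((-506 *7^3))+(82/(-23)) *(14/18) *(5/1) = -299697341/1562022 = -191.86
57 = 57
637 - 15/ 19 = 636.21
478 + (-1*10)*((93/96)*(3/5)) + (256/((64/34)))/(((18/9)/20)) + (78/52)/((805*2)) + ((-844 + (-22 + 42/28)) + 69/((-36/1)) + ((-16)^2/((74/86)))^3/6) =2864081867967731/652410640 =4389998.71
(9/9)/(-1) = -1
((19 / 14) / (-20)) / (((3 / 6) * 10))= -19 / 1400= -0.01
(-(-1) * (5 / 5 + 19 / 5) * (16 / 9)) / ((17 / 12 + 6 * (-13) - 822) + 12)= -512 / 53195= -0.01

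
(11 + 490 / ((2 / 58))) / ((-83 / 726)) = -10324446 / 83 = -124390.92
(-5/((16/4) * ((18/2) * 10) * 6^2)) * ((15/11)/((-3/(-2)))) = -5/14256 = -0.00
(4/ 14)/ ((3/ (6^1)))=4/ 7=0.57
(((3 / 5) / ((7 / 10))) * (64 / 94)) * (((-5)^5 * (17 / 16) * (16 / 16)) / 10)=-193.77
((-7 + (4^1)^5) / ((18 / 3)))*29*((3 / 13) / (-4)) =-29493 / 104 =-283.59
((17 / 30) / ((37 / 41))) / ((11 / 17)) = 11849 / 12210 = 0.97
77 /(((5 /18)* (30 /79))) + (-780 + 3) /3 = 11774 /25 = 470.96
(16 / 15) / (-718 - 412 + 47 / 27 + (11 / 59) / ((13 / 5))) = -27612 / 29204545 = -0.00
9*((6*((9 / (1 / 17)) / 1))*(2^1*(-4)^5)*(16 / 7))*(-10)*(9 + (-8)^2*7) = 1237232517120 / 7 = 176747502445.71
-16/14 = -8/7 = -1.14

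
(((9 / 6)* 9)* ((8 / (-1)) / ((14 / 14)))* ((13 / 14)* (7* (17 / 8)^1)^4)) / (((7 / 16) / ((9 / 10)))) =-12928299111 / 1280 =-10100233.68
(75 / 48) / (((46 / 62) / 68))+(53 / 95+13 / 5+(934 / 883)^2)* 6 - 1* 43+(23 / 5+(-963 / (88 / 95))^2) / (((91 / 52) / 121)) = 74728169.15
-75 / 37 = -2.03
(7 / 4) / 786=7 / 3144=0.00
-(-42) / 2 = 21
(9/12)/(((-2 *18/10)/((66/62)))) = -55/248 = -0.22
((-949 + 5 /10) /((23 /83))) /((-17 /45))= 9060.48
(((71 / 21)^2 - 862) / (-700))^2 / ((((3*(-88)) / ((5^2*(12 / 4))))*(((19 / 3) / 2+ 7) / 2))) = -140700760201 / 1705157546400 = -0.08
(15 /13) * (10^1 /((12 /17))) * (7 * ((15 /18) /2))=14875 /312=47.68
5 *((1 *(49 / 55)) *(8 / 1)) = 392 / 11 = 35.64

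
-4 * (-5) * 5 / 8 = 25 / 2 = 12.50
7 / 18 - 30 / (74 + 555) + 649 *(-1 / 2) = -324.16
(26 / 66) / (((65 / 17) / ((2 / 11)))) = 34 / 1815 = 0.02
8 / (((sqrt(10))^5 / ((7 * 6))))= 42 * sqrt(10) / 125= 1.06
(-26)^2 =676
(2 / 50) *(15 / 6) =1 / 10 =0.10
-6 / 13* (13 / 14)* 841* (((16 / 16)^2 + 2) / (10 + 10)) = -7569 / 140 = -54.06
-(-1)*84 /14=6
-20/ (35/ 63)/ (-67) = 36/ 67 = 0.54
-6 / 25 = -0.24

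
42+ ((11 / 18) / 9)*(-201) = 1531 / 54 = 28.35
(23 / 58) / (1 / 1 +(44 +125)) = 23 / 9860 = 0.00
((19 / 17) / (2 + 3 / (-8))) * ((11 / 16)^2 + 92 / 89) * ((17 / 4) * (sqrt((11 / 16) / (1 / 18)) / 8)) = 1956297 * sqrt(22) / 4739072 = 1.94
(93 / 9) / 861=31 / 2583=0.01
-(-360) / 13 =360 / 13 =27.69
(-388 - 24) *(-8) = 3296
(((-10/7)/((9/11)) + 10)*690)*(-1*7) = -119600/3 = -39866.67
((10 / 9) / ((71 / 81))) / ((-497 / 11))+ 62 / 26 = 1081027 / 458731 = 2.36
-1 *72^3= -373248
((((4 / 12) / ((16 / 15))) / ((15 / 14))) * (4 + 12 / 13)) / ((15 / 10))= 0.96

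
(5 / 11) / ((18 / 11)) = 5 / 18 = 0.28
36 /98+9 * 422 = 186120 /49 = 3798.37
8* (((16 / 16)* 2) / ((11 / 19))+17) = 1800 / 11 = 163.64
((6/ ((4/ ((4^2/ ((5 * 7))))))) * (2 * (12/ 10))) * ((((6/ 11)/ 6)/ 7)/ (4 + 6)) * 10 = 288/ 13475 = 0.02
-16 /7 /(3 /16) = -256 /21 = -12.19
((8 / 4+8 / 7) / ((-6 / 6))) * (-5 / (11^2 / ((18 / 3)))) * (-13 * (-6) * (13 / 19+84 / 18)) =475800 / 1463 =325.22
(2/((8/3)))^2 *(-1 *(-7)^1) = 63/16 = 3.94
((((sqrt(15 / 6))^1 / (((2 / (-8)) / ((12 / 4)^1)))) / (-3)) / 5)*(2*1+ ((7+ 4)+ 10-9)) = 28*sqrt(10) / 5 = 17.71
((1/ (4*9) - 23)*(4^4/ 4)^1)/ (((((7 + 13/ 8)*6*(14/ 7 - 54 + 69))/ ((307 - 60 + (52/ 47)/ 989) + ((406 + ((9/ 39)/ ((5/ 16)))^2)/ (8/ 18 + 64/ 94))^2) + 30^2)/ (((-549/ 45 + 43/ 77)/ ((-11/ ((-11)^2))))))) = -13500222550715086824316359136/ 64535680378947325717409625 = -209.19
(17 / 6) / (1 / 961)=16337 / 6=2722.83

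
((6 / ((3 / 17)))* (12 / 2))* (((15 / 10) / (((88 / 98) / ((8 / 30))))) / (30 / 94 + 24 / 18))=704718 / 12815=54.99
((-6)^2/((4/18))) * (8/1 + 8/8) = 1458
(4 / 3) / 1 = 4 / 3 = 1.33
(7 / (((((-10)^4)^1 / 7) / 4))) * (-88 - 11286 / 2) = -280819 / 2500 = -112.33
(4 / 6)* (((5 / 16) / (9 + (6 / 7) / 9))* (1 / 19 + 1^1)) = 175 / 7258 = 0.02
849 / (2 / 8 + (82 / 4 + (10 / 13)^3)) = 2487004 / 62117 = 40.04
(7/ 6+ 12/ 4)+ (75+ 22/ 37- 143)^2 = 37354441/ 8214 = 4547.66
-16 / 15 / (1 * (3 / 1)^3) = -16 / 405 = -0.04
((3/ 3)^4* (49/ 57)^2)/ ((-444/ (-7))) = 16807/ 1442556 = 0.01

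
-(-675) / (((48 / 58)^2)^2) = 17682025 / 12288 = 1438.97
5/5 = 1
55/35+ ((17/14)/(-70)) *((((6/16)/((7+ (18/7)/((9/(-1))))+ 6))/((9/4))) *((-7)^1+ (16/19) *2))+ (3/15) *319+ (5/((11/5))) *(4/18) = 3087984997/46874520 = 65.88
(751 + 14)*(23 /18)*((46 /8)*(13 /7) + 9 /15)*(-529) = -5832121.09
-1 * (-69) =69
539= 539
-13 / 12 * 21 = -91 / 4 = -22.75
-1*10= -10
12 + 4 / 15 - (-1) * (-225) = -3191 / 15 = -212.73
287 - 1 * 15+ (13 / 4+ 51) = 1305 / 4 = 326.25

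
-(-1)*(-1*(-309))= 309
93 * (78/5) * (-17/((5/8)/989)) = -975692016/25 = -39027680.64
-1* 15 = -15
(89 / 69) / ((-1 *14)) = -0.09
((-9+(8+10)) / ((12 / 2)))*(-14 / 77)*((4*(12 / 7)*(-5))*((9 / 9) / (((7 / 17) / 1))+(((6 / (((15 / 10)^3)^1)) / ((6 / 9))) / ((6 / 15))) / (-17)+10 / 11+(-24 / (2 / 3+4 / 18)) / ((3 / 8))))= -65082480 / 100793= -645.70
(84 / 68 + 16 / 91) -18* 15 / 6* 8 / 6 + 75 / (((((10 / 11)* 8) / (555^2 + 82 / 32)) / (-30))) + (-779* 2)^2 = -92868721.74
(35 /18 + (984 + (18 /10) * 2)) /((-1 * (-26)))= 89059 /2340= 38.06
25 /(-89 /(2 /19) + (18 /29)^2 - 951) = -8410 /604213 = -0.01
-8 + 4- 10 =-14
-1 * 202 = -202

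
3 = 3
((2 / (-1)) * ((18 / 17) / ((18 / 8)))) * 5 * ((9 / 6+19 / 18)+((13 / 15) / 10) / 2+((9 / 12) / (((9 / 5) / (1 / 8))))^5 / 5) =-529765776649 / 43316674560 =-12.23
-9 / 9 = -1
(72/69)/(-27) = -8/207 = -0.04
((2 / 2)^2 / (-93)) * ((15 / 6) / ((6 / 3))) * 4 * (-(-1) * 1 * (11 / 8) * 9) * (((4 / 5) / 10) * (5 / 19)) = -33 / 2356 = -0.01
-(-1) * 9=9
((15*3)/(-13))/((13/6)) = -270/169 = -1.60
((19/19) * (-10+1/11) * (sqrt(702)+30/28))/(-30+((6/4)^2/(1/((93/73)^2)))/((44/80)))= 580861/1278074+580861 * sqrt(78)/456455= 11.69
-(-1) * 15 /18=5 /6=0.83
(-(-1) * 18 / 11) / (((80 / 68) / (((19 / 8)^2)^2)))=19939113 / 450560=44.25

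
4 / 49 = 0.08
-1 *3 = -3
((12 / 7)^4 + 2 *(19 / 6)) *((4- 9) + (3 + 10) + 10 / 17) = 15742742 / 122451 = 128.56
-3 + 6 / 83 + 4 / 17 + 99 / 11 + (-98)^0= 10311 / 1411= 7.31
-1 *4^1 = -4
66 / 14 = 33 / 7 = 4.71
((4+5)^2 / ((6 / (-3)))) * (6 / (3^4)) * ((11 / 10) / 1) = -33 / 10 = -3.30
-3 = -3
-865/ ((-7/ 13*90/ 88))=98956/ 63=1570.73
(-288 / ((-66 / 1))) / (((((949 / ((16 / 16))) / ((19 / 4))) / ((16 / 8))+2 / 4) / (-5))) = -1824 / 8393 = -0.22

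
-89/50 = -1.78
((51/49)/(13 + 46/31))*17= 26877/22001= 1.22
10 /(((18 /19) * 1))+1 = 104 /9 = 11.56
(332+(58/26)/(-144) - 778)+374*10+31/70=3294.43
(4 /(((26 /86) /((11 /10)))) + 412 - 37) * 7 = 177247 /65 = 2726.88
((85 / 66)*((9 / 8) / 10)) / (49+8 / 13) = 0.00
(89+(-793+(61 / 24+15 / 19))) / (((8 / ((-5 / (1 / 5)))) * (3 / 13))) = 9488.22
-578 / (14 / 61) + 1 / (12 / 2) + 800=-72167 / 42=-1718.26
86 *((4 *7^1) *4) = 9632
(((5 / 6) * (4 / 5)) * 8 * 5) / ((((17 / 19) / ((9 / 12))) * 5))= 76 / 17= 4.47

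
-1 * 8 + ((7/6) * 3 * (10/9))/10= -137/18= -7.61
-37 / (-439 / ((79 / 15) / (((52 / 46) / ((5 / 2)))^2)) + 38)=-7731335 / 4379122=-1.77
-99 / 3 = -33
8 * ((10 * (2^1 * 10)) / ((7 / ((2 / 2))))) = 1600 / 7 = 228.57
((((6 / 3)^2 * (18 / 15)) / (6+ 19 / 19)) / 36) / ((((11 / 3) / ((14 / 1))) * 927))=4 / 50985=0.00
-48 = -48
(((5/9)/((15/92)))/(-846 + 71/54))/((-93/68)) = 12512/4242009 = 0.00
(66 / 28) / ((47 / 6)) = 99 / 329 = 0.30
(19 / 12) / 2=19 / 24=0.79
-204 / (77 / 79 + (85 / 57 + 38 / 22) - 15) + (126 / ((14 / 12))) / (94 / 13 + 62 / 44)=20751476922 / 661355737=31.38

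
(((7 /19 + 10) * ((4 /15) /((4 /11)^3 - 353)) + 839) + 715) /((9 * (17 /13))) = 2704771842266 /20484713295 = 132.04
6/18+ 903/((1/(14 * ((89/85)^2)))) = 300419071/21675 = 13860.16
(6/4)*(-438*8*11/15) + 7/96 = -1850077/480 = -3854.33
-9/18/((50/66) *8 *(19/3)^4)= -2673/52128400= -0.00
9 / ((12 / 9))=27 / 4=6.75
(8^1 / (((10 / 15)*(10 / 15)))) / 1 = 18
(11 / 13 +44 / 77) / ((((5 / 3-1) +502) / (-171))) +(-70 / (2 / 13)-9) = -63739969 / 137228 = -464.48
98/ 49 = 2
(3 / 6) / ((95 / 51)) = 0.27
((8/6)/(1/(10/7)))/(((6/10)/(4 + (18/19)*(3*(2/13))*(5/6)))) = 30800/2223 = 13.86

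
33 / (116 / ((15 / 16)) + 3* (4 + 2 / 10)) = 99 / 409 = 0.24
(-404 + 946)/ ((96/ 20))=1355/ 12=112.92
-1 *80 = -80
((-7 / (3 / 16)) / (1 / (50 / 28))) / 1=-200 / 3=-66.67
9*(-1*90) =-810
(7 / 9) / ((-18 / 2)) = -7 / 81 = -0.09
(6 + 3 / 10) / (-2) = -63 / 20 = -3.15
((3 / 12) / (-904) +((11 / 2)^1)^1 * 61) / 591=404389 / 712352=0.57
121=121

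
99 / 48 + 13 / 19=835 / 304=2.75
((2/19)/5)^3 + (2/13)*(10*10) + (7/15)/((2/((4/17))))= 8776438754/568439625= 15.44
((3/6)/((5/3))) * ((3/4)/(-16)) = -9/640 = -0.01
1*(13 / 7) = 13 / 7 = 1.86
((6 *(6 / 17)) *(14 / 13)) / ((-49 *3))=-24 / 1547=-0.02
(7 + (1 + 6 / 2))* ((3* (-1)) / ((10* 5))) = -0.66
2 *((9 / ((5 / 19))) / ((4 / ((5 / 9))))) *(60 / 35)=114 / 7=16.29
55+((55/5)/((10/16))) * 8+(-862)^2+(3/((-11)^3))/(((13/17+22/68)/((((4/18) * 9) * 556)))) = 183011085033/246235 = 743237.50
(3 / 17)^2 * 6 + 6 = 1788 / 289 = 6.19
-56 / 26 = -2.15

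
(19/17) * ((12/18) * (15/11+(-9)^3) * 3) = -304152/187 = -1626.48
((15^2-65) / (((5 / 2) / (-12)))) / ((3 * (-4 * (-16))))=-4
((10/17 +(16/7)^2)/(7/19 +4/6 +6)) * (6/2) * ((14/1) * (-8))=-13247712/47719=-277.62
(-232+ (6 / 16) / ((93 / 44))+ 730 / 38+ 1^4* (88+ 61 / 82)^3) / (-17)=-41099.31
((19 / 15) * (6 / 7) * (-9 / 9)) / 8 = -19 / 140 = -0.14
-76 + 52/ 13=-72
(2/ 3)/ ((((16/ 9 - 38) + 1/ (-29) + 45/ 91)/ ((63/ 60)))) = -166257/ 8493880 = -0.02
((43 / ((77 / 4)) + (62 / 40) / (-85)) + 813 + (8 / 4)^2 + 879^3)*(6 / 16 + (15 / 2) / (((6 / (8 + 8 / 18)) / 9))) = 9690212335445017 / 149600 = 64774146627.31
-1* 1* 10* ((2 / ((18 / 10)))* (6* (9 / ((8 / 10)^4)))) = -1464.84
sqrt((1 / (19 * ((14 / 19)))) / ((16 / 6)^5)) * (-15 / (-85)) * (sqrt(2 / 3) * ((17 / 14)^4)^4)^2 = 1253600256049659130152762157405209483897 * sqrt(21) / 4250158744540782709619597196611777724416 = 1.35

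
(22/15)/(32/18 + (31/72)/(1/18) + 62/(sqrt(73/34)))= 0.03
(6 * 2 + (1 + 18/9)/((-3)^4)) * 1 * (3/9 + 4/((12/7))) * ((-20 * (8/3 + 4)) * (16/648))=-2080000/19683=-105.67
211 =211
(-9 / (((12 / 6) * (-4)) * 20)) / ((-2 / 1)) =-9 / 320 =-0.03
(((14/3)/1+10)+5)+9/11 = 676/33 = 20.48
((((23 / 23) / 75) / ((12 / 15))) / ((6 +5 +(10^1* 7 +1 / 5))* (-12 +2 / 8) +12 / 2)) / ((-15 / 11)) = 11 / 853290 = 0.00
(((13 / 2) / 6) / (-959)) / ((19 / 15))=-0.00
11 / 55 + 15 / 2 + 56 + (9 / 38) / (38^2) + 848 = 250134057 / 274360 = 911.70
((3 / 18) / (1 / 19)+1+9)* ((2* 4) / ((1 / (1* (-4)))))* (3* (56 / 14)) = -5056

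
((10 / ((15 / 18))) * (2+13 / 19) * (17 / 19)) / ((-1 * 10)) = -5202 / 1805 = -2.88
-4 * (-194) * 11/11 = 776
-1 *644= -644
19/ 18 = 1.06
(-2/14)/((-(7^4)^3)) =1/96889010407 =0.00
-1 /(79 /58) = -58 /79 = -0.73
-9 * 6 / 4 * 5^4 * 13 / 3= -73125 / 2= -36562.50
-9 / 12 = -3 / 4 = -0.75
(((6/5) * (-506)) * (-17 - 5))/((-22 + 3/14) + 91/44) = -20571936/30365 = -677.49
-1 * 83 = -83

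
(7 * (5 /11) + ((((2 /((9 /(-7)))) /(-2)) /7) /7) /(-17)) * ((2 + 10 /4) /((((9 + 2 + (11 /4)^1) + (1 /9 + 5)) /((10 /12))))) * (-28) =-2248440 /126973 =-17.71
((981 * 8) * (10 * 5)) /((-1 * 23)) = -392400 /23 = -17060.87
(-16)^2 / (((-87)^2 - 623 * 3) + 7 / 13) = 3328 / 74107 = 0.04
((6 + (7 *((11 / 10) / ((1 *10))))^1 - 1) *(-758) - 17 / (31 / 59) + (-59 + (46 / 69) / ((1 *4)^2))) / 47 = -83048501 / 874200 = -95.00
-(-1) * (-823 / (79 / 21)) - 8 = -17915 / 79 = -226.77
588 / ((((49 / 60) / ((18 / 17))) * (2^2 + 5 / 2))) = 25920 / 221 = 117.29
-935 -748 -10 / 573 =-964369 / 573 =-1683.02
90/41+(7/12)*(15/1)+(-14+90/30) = -9/164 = -0.05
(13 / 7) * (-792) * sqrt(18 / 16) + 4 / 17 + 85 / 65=341 / 221 -7722 * sqrt(2) / 7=-1558.54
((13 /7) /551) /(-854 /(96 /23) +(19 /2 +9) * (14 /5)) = -240 /10880597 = -0.00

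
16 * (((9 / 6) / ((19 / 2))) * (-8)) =-384 / 19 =-20.21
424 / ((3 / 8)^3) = 217088 / 27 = 8040.30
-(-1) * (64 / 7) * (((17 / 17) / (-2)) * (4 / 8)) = -16 / 7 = -2.29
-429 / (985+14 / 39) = -16731 / 38429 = -0.44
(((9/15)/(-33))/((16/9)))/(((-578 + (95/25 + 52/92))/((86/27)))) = 989/17415552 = 0.00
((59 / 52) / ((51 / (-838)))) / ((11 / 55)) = -123605 / 1326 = -93.22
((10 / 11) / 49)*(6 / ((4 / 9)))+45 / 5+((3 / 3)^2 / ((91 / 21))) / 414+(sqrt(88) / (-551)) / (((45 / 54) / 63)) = 8945423 / 966966 - 756*sqrt(22) / 2755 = 7.96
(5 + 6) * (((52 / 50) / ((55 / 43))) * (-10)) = -2236 / 25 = -89.44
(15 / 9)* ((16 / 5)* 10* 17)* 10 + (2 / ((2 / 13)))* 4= 27356 / 3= 9118.67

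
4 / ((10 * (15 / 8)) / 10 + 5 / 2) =32 / 35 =0.91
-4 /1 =-4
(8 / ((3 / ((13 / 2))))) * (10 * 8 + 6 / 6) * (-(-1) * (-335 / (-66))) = 7126.36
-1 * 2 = -2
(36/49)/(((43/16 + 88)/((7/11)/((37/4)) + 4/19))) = 1244160/549808567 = 0.00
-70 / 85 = -14 / 17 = -0.82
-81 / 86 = -0.94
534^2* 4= 1140624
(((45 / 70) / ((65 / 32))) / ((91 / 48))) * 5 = 6912 / 8281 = 0.83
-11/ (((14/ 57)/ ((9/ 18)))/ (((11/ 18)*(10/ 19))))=-7.20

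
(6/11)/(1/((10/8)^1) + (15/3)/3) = 90/407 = 0.22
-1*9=-9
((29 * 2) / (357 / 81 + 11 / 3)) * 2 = 1566 / 109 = 14.37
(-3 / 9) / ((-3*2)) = 1 / 18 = 0.06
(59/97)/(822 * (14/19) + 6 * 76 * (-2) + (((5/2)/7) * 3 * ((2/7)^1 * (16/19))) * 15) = -0.00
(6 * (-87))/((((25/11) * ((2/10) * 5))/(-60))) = 68904/5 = 13780.80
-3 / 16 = -0.19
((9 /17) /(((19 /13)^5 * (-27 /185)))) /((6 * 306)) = -68689205 /231852005964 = -0.00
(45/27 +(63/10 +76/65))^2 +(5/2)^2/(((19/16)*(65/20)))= 245884411/2889900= 85.08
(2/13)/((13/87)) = 174/169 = 1.03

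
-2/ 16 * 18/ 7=-9/ 28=-0.32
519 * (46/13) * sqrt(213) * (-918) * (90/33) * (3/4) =-493117470 * sqrt(213)/143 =-50327360.43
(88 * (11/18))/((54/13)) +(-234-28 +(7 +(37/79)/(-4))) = -18595795/76788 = -242.17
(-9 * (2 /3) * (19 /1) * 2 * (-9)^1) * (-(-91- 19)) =225720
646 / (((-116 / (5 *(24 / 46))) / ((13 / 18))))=-20995 / 2001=-10.49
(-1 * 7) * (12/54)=-14/9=-1.56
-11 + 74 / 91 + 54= 3987 / 91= 43.81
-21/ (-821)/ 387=7/ 105909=0.00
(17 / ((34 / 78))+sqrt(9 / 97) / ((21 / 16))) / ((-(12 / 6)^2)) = -39 / 4 - 4 *sqrt(97) / 679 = -9.81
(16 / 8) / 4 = 1 / 2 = 0.50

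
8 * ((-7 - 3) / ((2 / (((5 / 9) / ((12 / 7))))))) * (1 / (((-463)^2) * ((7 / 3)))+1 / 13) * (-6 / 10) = 15006220 / 25081173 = 0.60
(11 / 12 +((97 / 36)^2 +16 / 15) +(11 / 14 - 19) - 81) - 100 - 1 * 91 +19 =-11883001 / 45360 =-261.97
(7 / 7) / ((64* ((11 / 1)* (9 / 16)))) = 1 / 396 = 0.00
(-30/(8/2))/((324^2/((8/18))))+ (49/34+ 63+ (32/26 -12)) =1867758131/34799544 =53.67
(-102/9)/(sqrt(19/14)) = -34 * sqrt(266)/57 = -9.73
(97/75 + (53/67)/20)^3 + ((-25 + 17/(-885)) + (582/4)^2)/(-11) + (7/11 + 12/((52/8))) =-11942796873165558343/6228500967000000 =-1917.44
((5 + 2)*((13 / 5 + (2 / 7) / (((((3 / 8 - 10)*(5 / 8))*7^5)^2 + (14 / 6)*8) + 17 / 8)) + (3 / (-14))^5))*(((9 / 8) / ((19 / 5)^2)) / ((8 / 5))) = 197566673048346139643475 / 222973077989893387147264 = 0.89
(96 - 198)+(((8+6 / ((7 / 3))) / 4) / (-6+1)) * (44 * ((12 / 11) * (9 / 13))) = -54402 / 455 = -119.56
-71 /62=-1.15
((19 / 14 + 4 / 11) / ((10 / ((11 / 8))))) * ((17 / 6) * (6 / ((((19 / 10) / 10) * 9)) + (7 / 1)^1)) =539699 / 76608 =7.04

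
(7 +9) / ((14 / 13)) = 104 / 7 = 14.86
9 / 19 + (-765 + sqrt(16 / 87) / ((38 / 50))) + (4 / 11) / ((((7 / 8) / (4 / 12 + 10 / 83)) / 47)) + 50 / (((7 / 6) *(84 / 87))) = -710.71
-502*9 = -4518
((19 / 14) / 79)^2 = 361 / 1223236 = 0.00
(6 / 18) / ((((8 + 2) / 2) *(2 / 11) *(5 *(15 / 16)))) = 88 / 1125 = 0.08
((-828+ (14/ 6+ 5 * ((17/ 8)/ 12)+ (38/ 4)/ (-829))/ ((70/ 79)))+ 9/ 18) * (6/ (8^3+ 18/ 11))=-50487123819/ 5245912000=-9.62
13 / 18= 0.72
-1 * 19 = -19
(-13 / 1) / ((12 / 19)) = -20.58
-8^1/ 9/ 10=-4/ 45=-0.09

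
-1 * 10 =-10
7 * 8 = 56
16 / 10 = 8 / 5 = 1.60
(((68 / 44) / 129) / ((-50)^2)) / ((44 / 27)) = 153 / 52030000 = 0.00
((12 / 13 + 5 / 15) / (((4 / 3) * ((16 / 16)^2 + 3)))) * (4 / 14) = 7 / 104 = 0.07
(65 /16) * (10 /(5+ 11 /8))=325 /51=6.37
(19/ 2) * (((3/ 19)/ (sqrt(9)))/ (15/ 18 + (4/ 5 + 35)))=15/ 1099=0.01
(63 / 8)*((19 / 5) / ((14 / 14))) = 1197 / 40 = 29.92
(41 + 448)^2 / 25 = 239121 / 25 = 9564.84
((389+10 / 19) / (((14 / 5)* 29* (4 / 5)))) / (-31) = -185025 / 956536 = -0.19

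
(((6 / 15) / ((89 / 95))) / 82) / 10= 19 / 36490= 0.00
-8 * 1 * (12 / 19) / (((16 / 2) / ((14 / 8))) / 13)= -273 / 19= -14.37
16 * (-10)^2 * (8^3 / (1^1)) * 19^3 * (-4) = -22475571200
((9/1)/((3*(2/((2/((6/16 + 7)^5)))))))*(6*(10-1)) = 5308416/714924299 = 0.01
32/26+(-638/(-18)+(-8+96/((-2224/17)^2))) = 518677079/18084456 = 28.68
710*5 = 3550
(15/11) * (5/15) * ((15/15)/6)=5/66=0.08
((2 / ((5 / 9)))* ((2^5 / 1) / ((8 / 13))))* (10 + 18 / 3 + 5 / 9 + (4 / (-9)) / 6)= 9256 / 3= 3085.33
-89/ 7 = -12.71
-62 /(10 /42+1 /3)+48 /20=-106.10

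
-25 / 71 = -0.35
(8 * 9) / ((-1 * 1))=-72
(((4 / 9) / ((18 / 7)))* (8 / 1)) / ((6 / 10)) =560 / 243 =2.30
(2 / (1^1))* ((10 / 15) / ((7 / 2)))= 8 / 21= 0.38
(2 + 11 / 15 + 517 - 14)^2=57547396 / 225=255766.20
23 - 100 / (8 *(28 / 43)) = 3.80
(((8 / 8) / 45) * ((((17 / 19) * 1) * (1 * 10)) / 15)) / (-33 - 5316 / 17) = -578 / 15074505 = -0.00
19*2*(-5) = -190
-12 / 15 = -4 / 5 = -0.80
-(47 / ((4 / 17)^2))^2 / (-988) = 184497889 / 252928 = 729.45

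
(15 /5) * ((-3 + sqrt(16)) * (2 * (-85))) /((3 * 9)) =-170 /9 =-18.89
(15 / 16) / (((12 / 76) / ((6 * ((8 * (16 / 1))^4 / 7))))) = 1366144731.43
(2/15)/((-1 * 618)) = -1/4635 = -0.00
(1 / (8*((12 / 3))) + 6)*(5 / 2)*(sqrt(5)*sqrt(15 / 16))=4825*sqrt(3) / 256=32.65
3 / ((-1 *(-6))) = 1 / 2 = 0.50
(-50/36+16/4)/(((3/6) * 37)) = 47/333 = 0.14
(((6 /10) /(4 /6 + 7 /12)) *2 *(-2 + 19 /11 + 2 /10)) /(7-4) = -32 /1375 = -0.02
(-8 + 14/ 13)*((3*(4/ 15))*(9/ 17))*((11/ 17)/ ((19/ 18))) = -128304/ 71383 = -1.80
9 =9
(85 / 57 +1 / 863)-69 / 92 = 146075 / 196764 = 0.74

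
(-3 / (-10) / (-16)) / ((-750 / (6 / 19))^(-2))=-3384375 / 32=-105761.72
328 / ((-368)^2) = 41 / 16928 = 0.00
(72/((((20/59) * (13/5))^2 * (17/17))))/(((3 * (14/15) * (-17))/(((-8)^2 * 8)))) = -20050560/20111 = -996.99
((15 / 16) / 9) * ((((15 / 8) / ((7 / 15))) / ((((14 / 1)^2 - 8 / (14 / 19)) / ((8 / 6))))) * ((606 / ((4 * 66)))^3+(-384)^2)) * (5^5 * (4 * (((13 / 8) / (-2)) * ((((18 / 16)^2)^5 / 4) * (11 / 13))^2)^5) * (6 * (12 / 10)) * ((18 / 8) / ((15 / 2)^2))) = -22576850221154476299320251086126398169171440672789651651121009709517338929440023432457589250005399409251372552796875 / 1703119963253603243521033045358795533018358009046517206551801145884977510863043579685482797279835793075852017664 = -13256.17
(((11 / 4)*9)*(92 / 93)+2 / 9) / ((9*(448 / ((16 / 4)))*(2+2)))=6893 / 1124928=0.01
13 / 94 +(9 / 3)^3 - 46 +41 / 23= -36925 / 2162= -17.08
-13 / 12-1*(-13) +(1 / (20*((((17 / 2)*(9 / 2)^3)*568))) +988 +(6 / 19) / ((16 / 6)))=167187436039 / 167181570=1000.04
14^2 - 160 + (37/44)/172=272485/7568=36.00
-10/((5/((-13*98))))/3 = 2548/3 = 849.33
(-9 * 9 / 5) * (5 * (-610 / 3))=16470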